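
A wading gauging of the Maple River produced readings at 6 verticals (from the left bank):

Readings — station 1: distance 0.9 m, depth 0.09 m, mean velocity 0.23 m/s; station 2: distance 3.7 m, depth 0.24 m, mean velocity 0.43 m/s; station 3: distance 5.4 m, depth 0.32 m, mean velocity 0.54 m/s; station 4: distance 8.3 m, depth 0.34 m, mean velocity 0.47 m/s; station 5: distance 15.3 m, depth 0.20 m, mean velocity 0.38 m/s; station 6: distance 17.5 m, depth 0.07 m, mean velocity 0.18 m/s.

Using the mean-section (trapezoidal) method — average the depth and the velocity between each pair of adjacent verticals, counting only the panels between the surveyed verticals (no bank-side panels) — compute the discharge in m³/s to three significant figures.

Panel 1-2: Δb = 2.8 m, d̄ = (0.09+0.24)/2 = 0.165, v̄ = (0.23+0.43)/2 = 0.33 → q = 2.8×0.165×0.33 = 0.1525 m³/s
Panel 2-3: Δb = 1.7 m, d̄ = (0.24+0.32)/2 = 0.28, v̄ = (0.43+0.54)/2 = 0.485 → q = 1.7×0.28×0.485 = 0.2309 m³/s
Panel 3-4: Δb = 2.9 m, d̄ = (0.32+0.34)/2 = 0.33, v̄ = (0.54+0.47)/2 = 0.505 → q = 2.9×0.33×0.505 = 0.4833 m³/s
Panel 4-5: Δb = 7 m, d̄ = (0.34+0.20)/2 = 0.27, v̄ = (0.47+0.38)/2 = 0.425 → q = 7×0.27×0.425 = 0.8033 m³/s
Panel 5-6: Δb = 2.2 m, d̄ = (0.20+0.07)/2 = 0.135, v̄ = (0.38+0.18)/2 = 0.28 → q = 2.2×0.135×0.28 = 0.08316 m³/s
Q = Σ q = 1.753 m³/s

1.75 m³/s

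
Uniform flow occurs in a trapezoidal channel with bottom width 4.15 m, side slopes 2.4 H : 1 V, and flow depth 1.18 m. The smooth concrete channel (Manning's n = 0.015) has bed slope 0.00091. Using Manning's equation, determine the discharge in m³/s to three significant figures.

14.3 m³/s

A = (b + z·y)·y = (4.15 + 2.4×1.18)×1.18 = 8.239 m²
P = b + 2y√(1+z²) = 4.15 + 2×1.18×√(1+2.4²) = 10.29 m
R = A/P = 8.239/10.29 = 0.8010 m
Q = (1/n)·A·R^(2/3)·S^(1/2) = (1/0.015) × 8.239 × 0.8010^(2/3) × 0.00091^(1/2) = 14.29 m³/s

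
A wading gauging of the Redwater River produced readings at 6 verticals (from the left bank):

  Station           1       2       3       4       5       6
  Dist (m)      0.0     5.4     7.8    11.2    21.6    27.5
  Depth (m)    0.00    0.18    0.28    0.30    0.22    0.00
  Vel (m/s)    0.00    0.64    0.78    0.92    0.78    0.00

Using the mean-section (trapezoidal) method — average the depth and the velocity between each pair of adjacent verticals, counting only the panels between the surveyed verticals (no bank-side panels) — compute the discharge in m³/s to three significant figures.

3.94 m³/s

Panel 1-2: Δb = 5.4 m, d̄ = (0.00+0.18)/2 = 0.09, v̄ = (0.00+0.64)/2 = 0.32 → q = 5.4×0.09×0.32 = 0.1555 m³/s
Panel 2-3: Δb = 2.4 m, d̄ = (0.18+0.28)/2 = 0.23, v̄ = (0.64+0.78)/2 = 0.71 → q = 2.4×0.23×0.71 = 0.3919 m³/s
Panel 3-4: Δb = 3.4 m, d̄ = (0.28+0.30)/2 = 0.29, v̄ = (0.78+0.92)/2 = 0.85 → q = 3.4×0.29×0.85 = 0.8381 m³/s
Panel 4-5: Δb = 10.4 m, d̄ = (0.30+0.22)/2 = 0.26, v̄ = (0.92+0.78)/2 = 0.85 → q = 10.4×0.26×0.85 = 2.298 m³/s
Panel 5-6: Δb = 5.9 m, d̄ = (0.22+0.00)/2 = 0.11, v̄ = (0.78+0.00)/2 = 0.39 → q = 5.9×0.11×0.39 = 0.2531 m³/s
Q = Σ q = 3.937 m³/s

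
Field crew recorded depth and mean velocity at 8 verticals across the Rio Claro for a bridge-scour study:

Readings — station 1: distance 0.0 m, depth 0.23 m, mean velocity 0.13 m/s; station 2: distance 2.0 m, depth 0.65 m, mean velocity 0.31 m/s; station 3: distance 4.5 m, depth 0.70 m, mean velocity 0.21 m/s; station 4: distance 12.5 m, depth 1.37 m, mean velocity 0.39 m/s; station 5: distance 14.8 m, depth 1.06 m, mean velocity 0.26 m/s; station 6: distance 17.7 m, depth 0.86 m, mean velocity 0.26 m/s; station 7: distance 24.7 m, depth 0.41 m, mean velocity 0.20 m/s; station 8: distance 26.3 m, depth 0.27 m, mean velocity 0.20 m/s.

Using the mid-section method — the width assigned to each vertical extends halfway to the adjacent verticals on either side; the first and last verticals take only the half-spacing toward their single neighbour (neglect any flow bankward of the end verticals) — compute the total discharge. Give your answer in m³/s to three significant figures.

6.23 m³/s

w_1 = (2.0 − 0.0)/2 = 1 m; q_1 = 0.13 × 0.23 × 1 = 0.02990 m³/s
w_2 = (4.5 − 0.0)/2 = 2.25 m; q_2 = 0.31 × 0.65 × 2.25 = 0.4534 m³/s
w_3 = (12.5 − 2.0)/2 = 5.25 m; q_3 = 0.21 × 0.70 × 5.25 = 0.7718 m³/s
w_4 = (14.8 − 4.5)/2 = 5.15 m; q_4 = 0.39 × 1.37 × 5.15 = 2.752 m³/s
w_5 = (17.7 − 12.5)/2 = 2.6 m; q_5 = 0.26 × 1.06 × 2.6 = 0.7166 m³/s
w_6 = (24.7 − 14.8)/2 = 4.95 m; q_6 = 0.26 × 0.86 × 4.95 = 1.107 m³/s
w_7 = (26.3 − 17.7)/2 = 4.3 m; q_7 = 0.20 × 0.41 × 4.3 = 0.3526 m³/s
w_8 = (26.3 − 24.7)/2 = 0.8 m; q_8 = 0.20 × 0.27 × 0.8 = 0.04320 m³/s
Q = Σ qᵢ = 6.226 m³/s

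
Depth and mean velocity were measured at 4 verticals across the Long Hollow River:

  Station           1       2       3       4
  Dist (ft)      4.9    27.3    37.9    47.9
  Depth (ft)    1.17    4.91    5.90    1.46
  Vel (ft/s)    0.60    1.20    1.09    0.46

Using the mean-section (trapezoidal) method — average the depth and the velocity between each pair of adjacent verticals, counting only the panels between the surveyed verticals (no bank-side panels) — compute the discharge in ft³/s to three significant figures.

Panel 1-2: Δb = 22.4 ft, d̄ = (1.17+4.91)/2 = 3.04, v̄ = (0.60+1.20)/2 = 0.9 → q = 22.4×3.04×0.9 = 61.29 ft³/s
Panel 2-3: Δb = 10.6 ft, d̄ = (4.91+5.90)/2 = 5.405, v̄ = (1.20+1.09)/2 = 1.145 → q = 10.6×5.405×1.145 = 65.60 ft³/s
Panel 3-4: Δb = 10 ft, d̄ = (5.90+1.46)/2 = 3.68, v̄ = (1.09+0.46)/2 = 0.775 → q = 10×3.68×0.775 = 28.52 ft³/s
Q = Σ q = 155.4 ft³/s

155 ft³/s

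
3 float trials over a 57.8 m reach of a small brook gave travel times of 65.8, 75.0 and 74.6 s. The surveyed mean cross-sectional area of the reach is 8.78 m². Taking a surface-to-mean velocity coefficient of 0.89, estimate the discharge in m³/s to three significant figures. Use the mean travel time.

6.29 m³/s

t̄ = (65.8 + 75.0 + 74.6) / 3 = 71.8 s
v_surface = L / t̄ = 57.8 / 71.8 = 0.8050 m/s
v_mean = 0.89 × 0.8050 = 0.7165 m/s
Q = A × v_mean = 8.78 × 0.7165 = 6.291 m³/s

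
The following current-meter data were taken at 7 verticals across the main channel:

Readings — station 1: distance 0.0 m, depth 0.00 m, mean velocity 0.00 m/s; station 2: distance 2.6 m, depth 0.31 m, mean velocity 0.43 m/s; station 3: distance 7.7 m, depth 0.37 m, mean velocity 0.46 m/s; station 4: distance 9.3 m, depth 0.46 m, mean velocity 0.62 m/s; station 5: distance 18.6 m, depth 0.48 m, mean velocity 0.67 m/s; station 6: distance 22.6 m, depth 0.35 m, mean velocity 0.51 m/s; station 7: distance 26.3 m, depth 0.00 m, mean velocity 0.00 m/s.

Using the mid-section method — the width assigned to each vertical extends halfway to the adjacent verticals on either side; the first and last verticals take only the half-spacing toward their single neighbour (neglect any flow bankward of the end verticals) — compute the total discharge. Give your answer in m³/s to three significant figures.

5.46 m³/s

w_2 = (7.7 − 0.0)/2 = 3.85 m; q_2 = 0.43 × 0.31 × 3.85 = 0.5132 m³/s
w_3 = (9.3 − 2.6)/2 = 3.35 m; q_3 = 0.46 × 0.37 × 3.35 = 0.5702 m³/s
w_4 = (18.6 − 7.7)/2 = 5.45 m; q_4 = 0.62 × 0.46 × 5.45 = 1.554 m³/s
w_5 = (22.6 − 9.3)/2 = 6.65 m; q_5 = 0.67 × 0.48 × 6.65 = 2.139 m³/s
w_6 = (26.3 − 18.6)/2 = 3.85 m; q_6 = 0.51 × 0.35 × 3.85 = 0.6872 m³/s
Stations 1, 7 contribute zero (depth or velocity is 0).
Q = Σ qᵢ = 5.464 m³/s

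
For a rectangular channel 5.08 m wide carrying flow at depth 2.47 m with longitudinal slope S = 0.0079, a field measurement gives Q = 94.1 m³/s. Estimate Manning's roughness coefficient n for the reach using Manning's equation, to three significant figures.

0.0138

A = b·y = 5.08 × 2.47 = 12.55 m²
P = b + 2y = 5.08 + 2×2.47 = 10.02 m
R = A/P = 12.55/10.02 = 1.252 m
n = (1/Q)·A·R^(2/3)·S^(1/2) = (1/94.1) × 12.55 × 1.162 × 0.08888 = 0.01377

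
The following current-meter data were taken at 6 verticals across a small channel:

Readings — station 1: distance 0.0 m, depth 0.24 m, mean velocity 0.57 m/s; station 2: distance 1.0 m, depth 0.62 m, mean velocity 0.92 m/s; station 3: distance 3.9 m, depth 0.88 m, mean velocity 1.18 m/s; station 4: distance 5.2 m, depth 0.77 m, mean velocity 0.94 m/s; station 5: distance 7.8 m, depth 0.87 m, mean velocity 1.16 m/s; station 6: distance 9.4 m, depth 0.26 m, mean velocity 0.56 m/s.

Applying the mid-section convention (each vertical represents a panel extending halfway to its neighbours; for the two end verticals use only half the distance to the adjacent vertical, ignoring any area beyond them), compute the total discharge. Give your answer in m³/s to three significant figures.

7.01 m³/s

w_1 = (1.0 − 0.0)/2 = 0.5 m; q_1 = 0.57 × 0.24 × 0.5 = 0.06840 m³/s
w_2 = (3.9 − 0.0)/2 = 1.95 m; q_2 = 0.92 × 0.62 × 1.95 = 1.112 m³/s
w_3 = (5.2 − 1.0)/2 = 2.1 m; q_3 = 1.18 × 0.88 × 2.1 = 2.181 m³/s
w_4 = (7.8 − 3.9)/2 = 1.95 m; q_4 = 0.94 × 0.77 × 1.95 = 1.411 m³/s
w_5 = (9.4 − 5.2)/2 = 2.1 m; q_5 = 1.16 × 0.87 × 2.1 = 2.119 m³/s
w_6 = (9.4 − 7.8)/2 = 0.8 m; q_6 = 0.56 × 0.26 × 0.8 = 0.1165 m³/s
Q = Σ qᵢ = 7.009 m³/s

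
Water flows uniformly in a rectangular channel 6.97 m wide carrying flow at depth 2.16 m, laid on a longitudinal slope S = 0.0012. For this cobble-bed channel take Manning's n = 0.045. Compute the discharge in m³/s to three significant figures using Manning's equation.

14.0 m³/s

A = b·y = 6.97 × 2.16 = 15.06 m²
P = b + 2y = 6.97 + 2×2.16 = 11.29 m
R = A/P = 15.06/11.29 = 1.333 m
Q = (1/n)·A·R^(2/3)·S^(1/2) = (1/0.045) × 15.06 × 1.333^(2/3) × 0.0012^(1/2) = 14.04 m³/s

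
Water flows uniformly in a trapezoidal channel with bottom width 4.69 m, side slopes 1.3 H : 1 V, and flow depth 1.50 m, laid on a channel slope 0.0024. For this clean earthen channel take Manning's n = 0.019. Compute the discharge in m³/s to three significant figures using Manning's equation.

A = (b + z·y)·y = (4.69 + 1.3×1.50)×1.50 = 9.960 m²
P = b + 2y√(1+z²) = 4.69 + 2×1.50×√(1+1.3²) = 9.610 m
R = A/P = 9.960/9.610 = 1.036 m
Q = (1/n)·A·R^(2/3)·S^(1/2) = (1/0.019) × 9.960 × 1.036^(2/3) × 0.0024^(1/2) = 26.30 m³/s

26.3 m³/s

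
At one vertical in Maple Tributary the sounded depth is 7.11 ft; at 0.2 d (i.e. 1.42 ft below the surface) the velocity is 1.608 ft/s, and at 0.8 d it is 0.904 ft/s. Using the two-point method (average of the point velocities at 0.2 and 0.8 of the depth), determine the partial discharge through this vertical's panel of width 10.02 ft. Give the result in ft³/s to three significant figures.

89.5 ft³/s

v̄ = (1.608 + 0.904) / 2 = 1.256 ft/s
q = v̄ × d × w = 1.256 × 7.11 × 10.02 = 89.48 ft³/s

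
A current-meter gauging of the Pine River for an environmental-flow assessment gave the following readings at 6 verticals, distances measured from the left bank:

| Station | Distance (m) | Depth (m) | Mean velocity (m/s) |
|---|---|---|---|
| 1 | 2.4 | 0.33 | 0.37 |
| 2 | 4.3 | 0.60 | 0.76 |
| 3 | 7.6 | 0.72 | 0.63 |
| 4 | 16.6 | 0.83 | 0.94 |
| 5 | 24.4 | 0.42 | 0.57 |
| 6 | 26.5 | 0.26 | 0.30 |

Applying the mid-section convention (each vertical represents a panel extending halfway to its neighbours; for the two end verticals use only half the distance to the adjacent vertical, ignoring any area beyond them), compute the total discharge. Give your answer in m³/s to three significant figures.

11.9 m³/s

w_1 = (4.3 − 2.4)/2 = 0.95 m; q_1 = 0.37 × 0.33 × 0.95 = 0.1160 m³/s
w_2 = (7.6 − 2.4)/2 = 2.6 m; q_2 = 0.76 × 0.60 × 2.6 = 1.186 m³/s
w_3 = (16.6 − 4.3)/2 = 6.15 m; q_3 = 0.63 × 0.72 × 6.15 = 2.790 m³/s
w_4 = (24.4 − 7.6)/2 = 8.4 m; q_4 = 0.94 × 0.83 × 8.4 = 6.554 m³/s
w_5 = (26.5 − 16.6)/2 = 4.95 m; q_5 = 0.57 × 0.42 × 4.95 = 1.185 m³/s
w_6 = (26.5 − 24.4)/2 = 1.05 m; q_6 = 0.30 × 0.26 × 1.05 = 0.08190 m³/s
Q = Σ qᵢ = 11.91 m³/s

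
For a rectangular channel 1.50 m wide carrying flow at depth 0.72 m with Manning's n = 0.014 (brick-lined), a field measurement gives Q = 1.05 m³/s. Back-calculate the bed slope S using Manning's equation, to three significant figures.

0.000704

A = b·y = 1.50 × 0.72 = 1.080 m²
P = b + 2y = 1.50 + 2×0.72 = 2.940 m
R = A/P = 1.080/2.940 = 0.3673 m
S = (Q·n / (1·A·R^(2/3)))² = (1.05×0.014 / (1×1.080×0.5129))² = 0.0007042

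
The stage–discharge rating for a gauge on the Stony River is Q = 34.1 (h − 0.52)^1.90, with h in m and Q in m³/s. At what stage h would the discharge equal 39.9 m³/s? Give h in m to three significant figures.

h − h₀ = (Q/C)^(1/b) = (39.9/34.1)^(1/1.90) = 1.086 m
h = 0.52 + 1.086 = 1.606 m

1.61 m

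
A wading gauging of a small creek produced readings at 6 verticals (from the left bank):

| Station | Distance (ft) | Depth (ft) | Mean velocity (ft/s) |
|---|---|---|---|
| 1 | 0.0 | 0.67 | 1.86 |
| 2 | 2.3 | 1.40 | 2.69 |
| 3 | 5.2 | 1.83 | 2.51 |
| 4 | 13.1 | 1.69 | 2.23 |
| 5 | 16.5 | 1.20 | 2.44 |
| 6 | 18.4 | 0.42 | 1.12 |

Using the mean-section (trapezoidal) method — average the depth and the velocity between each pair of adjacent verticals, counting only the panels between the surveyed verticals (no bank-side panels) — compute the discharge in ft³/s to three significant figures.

64.8 ft³/s

Panel 1-2: Δb = 2.3 ft, d̄ = (0.67+1.40)/2 = 1.035, v̄ = (1.86+2.69)/2 = 2.275 → q = 2.3×1.035×2.275 = 5.416 ft³/s
Panel 2-3: Δb = 2.9 ft, d̄ = (1.40+1.83)/2 = 1.615, v̄ = (2.69+2.51)/2 = 2.6 → q = 2.9×1.615×2.6 = 12.18 ft³/s
Panel 3-4: Δb = 7.9 ft, d̄ = (1.83+1.69)/2 = 1.76, v̄ = (2.51+2.23)/2 = 2.37 → q = 7.9×1.76×2.37 = 32.95 ft³/s
Panel 4-5: Δb = 3.4 ft, d̄ = (1.69+1.20)/2 = 1.445, v̄ = (2.23+2.44)/2 = 2.335 → q = 3.4×1.445×2.335 = 11.47 ft³/s
Panel 5-6: Δb = 1.9 ft, d̄ = (1.20+0.42)/2 = 0.81, v̄ = (2.44+1.12)/2 = 1.78 → q = 1.9×0.81×1.78 = 2.739 ft³/s
Q = Σ q = 64.76 ft³/s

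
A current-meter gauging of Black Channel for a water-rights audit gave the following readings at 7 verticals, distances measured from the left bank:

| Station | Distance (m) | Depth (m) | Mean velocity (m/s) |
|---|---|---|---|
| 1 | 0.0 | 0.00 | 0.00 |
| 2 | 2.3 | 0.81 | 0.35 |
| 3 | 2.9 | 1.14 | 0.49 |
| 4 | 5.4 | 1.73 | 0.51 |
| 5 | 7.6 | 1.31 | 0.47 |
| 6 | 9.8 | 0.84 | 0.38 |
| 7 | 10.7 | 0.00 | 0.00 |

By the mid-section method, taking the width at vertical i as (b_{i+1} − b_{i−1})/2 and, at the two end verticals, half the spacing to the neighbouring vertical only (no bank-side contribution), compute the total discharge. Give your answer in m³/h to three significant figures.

18700 m³/h

w_2 = (2.9 − 0.0)/2 = 1.45 m; q_2 = 0.35 × 0.81 × 1.45 = 0.4111 m³/s
w_3 = (5.4 − 2.3)/2 = 1.55 m; q_3 = 0.49 × 1.14 × 1.55 = 0.8658 m³/s
w_4 = (7.6 − 2.9)/2 = 2.35 m; q_4 = 0.51 × 1.73 × 2.35 = 2.073 m³/s
w_5 = (9.8 − 5.4)/2 = 2.2 m; q_5 = 0.47 × 1.31 × 2.2 = 1.355 m³/s
w_6 = (10.7 − 7.6)/2 = 1.55 m; q_6 = 0.38 × 0.84 × 1.55 = 0.4948 m³/s
Stations 1, 7 contribute zero (depth or velocity is 0).
Q = Σ qᵢ = 5.200 m³/s
= 5.200 × 3600 = 18720 m³/h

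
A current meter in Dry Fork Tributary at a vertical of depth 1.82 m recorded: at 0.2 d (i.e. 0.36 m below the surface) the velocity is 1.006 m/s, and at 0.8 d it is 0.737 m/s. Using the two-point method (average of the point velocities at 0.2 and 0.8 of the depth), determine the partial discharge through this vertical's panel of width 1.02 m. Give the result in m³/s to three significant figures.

1.62 m³/s

v̄ = (1.006 + 0.737) / 2 = 0.8715 m/s
q = v̄ × d × w = 0.8715 × 1.82 × 1.02 = 1.618 m³/s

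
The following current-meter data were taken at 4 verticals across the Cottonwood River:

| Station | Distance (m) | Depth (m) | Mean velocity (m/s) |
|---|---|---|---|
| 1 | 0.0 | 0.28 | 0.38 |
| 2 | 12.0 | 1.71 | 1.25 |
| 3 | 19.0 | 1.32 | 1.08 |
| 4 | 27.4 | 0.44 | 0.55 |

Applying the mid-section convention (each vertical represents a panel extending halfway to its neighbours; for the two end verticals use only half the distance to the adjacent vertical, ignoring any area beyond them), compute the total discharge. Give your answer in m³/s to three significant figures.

w_1 = (12.0 − 0.0)/2 = 6 m; q_1 = 0.38 × 0.28 × 6 = 0.6384 m³/s
w_2 = (19.0 − 0.0)/2 = 9.5 m; q_2 = 1.25 × 1.71 × 9.5 = 20.31 m³/s
w_3 = (27.4 − 12.0)/2 = 7.7 m; q_3 = 1.08 × 1.32 × 7.7 = 10.98 m³/s
w_4 = (27.4 − 19.0)/2 = 4.2 m; q_4 = 0.55 × 0.44 × 4.2 = 1.016 m³/s
Q = Σ qᵢ = 32.94 m³/s

32.9 m³/s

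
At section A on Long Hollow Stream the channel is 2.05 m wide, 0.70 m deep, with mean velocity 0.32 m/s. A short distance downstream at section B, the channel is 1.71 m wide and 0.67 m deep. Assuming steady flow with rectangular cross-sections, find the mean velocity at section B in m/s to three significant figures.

Q = A₁V₁ = (2.05×0.70) × 0.32 = 0.4592 m³/s
A₂ = 1.71 × 0.67 = 1.146 m²
V₂ = Q/A₂ = 0.4592/1.146 = 0.4008 m/s

0.401 m/s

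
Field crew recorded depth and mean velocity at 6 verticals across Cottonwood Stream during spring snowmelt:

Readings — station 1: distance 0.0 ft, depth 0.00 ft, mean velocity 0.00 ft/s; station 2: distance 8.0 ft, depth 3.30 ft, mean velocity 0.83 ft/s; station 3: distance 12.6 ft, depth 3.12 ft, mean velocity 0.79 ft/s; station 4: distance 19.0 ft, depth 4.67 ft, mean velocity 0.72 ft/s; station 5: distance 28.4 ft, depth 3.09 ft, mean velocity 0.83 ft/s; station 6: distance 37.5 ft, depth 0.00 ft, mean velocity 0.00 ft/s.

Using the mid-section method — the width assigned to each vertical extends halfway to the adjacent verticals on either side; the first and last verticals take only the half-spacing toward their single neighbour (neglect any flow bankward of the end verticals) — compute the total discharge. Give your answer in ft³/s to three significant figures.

w_2 = (12.6 − 0.0)/2 = 6.3 ft; q_2 = 0.83 × 3.30 × 6.3 = 17.26 ft³/s
w_3 = (19.0 − 8.0)/2 = 5.5 ft; q_3 = 0.79 × 3.12 × 5.5 = 13.56 ft³/s
w_4 = (28.4 − 12.6)/2 = 7.9 ft; q_4 = 0.72 × 4.67 × 7.9 = 26.56 ft³/s
w_5 = (37.5 − 19.0)/2 = 9.25 ft; q_5 = 0.83 × 3.09 × 9.25 = 23.72 ft³/s
Stations 1, 6 contribute zero (depth or velocity is 0).
Q = Σ qᵢ = 81.10 ft³/s

81.1 ft³/s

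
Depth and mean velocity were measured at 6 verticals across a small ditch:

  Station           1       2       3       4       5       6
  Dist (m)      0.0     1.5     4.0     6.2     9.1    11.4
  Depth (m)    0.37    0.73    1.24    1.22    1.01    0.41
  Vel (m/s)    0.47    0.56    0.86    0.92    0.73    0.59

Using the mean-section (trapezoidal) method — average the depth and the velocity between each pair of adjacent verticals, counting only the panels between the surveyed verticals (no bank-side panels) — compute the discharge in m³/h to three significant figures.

30000 m³/h

Panel 1-2: Δb = 1.5 m, d̄ = (0.37+0.73)/2 = 0.55, v̄ = (0.47+0.56)/2 = 0.515 → q = 1.5×0.55×0.515 = 0.4249 m³/s
Panel 2-3: Δb = 2.5 m, d̄ = (0.73+1.24)/2 = 0.985, v̄ = (0.56+0.86)/2 = 0.71 → q = 2.5×0.985×0.71 = 1.748 m³/s
Panel 3-4: Δb = 2.2 m, d̄ = (1.24+1.22)/2 = 1.23, v̄ = (0.86+0.92)/2 = 0.89 → q = 2.2×1.23×0.89 = 2.408 m³/s
Panel 4-5: Δb = 2.9 m, d̄ = (1.22+1.01)/2 = 1.115, v̄ = (0.92+0.73)/2 = 0.825 → q = 2.9×1.115×0.825 = 2.668 m³/s
Panel 5-6: Δb = 2.3 m, d̄ = (1.01+0.41)/2 = 0.71, v̄ = (0.73+0.59)/2 = 0.66 → q = 2.3×0.71×0.66 = 1.078 m³/s
Q = Σ q = 8.327 m³/s
= 8.327 × 3600 = 29980 m³/h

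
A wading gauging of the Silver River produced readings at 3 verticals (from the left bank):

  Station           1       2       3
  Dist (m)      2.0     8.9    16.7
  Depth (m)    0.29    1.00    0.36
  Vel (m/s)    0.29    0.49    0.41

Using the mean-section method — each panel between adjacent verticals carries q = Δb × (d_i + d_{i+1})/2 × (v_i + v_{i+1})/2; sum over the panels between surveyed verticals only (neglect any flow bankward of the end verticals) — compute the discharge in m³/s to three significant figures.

Panel 1-2: Δb = 6.9 m, d̄ = (0.29+1.00)/2 = 0.645, v̄ = (0.29+0.49)/2 = 0.39 → q = 6.9×0.645×0.39 = 1.736 m³/s
Panel 2-3: Δb = 7.8 m, d̄ = (1.00+0.36)/2 = 0.68, v̄ = (0.49+0.41)/2 = 0.45 → q = 7.8×0.68×0.45 = 2.387 m³/s
Q = Σ q = 4.122 m³/s

4.12 m³/s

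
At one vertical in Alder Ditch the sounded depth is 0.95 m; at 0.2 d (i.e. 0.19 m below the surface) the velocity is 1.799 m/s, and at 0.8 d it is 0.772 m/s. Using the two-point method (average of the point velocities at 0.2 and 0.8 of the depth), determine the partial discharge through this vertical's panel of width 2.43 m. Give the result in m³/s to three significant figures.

v̄ = (1.799 + 0.772) / 2 = 1.286 m/s
q = v̄ × d × w = 1.286 × 0.95 × 2.43 = 2.968 m³/s

2.97 m³/s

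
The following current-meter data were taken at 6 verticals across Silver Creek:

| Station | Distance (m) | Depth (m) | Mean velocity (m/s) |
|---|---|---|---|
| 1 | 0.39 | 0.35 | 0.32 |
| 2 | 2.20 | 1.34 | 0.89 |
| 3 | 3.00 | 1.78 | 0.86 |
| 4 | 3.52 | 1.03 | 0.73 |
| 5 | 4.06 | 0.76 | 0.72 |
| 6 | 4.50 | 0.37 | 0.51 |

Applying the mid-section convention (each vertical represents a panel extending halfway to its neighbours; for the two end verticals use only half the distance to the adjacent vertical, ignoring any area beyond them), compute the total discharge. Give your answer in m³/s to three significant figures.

w_1 = (2.20 − 0.39)/2 = 0.905 m; q_1 = 0.32 × 0.35 × 0.905 = 0.1014 m³/s
w_2 = (3.00 − 0.39)/2 = 1.305 m; q_2 = 0.89 × 1.34 × 1.305 = 1.556 m³/s
w_3 = (3.52 − 2.20)/2 = 0.66 m; q_3 = 0.86 × 1.78 × 0.66 = 1.010 m³/s
w_4 = (4.06 − 3.00)/2 = 0.53 m; q_4 = 0.73 × 1.03 × 0.53 = 0.3985 m³/s
w_5 = (4.50 − 3.52)/2 = 0.49 m; q_5 = 0.72 × 0.76 × 0.49 = 0.2681 m³/s
w_6 = (4.50 − 4.06)/2 = 0.22 m; q_6 = 0.51 × 0.37 × 0.22 = 0.04151 m³/s
Q = Σ qᵢ = 3.376 m³/s

3.38 m³/s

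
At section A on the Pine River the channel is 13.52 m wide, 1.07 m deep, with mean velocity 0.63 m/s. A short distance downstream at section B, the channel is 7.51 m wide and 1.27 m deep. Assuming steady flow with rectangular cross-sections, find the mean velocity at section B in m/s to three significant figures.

0.956 m/s

Q = A₁V₁ = (13.52×1.07) × 0.63 = 9.114 m³/s
A₂ = 7.51 × 1.27 = 9.538 m²
V₂ = Q/A₂ = 9.114/9.538 = 0.9556 m/s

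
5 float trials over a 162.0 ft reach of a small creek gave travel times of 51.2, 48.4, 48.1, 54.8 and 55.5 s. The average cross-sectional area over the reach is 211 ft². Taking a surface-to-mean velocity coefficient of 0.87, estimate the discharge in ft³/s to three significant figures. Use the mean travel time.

t̄ = (51.2 + 48.4 + 48.1 + 54.8 + 55.5) / 5 = 51.6 s
v_surface = L / t̄ = 162.0 / 51.6 = 3.140 ft/s
v_mean = 0.87 × 3.140 = 2.731 ft/s
Q = A × v_mean = 211 × 2.731 = 576.3 ft³/s

576 ft³/s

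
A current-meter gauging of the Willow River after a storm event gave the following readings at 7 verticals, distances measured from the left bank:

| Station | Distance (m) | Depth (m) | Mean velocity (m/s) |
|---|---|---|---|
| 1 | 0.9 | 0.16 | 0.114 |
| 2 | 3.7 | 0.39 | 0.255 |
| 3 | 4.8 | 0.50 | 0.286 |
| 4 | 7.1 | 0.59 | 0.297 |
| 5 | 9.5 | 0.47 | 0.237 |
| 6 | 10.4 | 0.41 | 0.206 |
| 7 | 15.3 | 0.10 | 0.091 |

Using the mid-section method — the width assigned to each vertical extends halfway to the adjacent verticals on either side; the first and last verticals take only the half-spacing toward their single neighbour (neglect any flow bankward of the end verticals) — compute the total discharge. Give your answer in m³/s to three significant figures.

w_1 = (3.7 − 0.9)/2 = 1.4 m; q_1 = 0.114 × 0.16 × 1.4 = 0.02554 m³/s
w_2 = (4.8 − 0.9)/2 = 1.95 m; q_2 = 0.255 × 0.39 × 1.95 = 0.1939 m³/s
w_3 = (7.1 − 3.7)/2 = 1.7 m; q_3 = 0.286 × 0.50 × 1.7 = 0.2431 m³/s
w_4 = (9.5 − 4.8)/2 = 2.35 m; q_4 = 0.297 × 0.59 × 2.35 = 0.4118 m³/s
w_5 = (10.4 − 7.1)/2 = 1.65 m; q_5 = 0.237 × 0.47 × 1.65 = 0.1838 m³/s
w_6 = (15.3 − 9.5)/2 = 2.9 m; q_6 = 0.206 × 0.41 × 2.9 = 0.2449 m³/s
w_7 = (15.3 − 10.4)/2 = 2.45 m; q_7 = 0.091 × 0.10 × 2.45 = 0.02230 m³/s
Q = Σ qᵢ = 1.325 m³/s

1.33 m³/s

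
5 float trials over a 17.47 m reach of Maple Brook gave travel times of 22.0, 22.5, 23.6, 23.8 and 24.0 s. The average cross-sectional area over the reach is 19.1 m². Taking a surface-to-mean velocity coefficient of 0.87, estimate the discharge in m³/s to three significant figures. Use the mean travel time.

12.5 m³/s

t̄ = (22.0 + 22.5 + 23.6 + 23.8 + 24.0) / 5 = 23.18 s
v_surface = L / t̄ = 17.47 / 23.18 = 0.7537 m/s
v_mean = 0.87 × 0.7537 = 0.6557 m/s
Q = A × v_mean = 19.1 × 0.6557 = 12.52 m³/s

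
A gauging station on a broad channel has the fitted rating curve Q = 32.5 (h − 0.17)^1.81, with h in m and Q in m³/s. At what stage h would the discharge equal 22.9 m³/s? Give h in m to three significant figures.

h − h₀ = (Q/C)^(1/b) = (22.9/32.5)^(1/1.81) = 0.8241 m
h = 0.17 + 0.8241 = 0.9941 m

0.994 m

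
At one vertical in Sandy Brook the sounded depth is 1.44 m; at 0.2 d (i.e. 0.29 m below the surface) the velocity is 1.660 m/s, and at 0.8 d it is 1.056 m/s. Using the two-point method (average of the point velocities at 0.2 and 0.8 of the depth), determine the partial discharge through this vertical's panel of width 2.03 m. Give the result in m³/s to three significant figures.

v̄ = (1.660 + 1.056) / 2 = 1.358 m/s
q = v̄ × d × w = 1.358 × 1.44 × 2.03 = 3.970 m³/s

3.97 m³/s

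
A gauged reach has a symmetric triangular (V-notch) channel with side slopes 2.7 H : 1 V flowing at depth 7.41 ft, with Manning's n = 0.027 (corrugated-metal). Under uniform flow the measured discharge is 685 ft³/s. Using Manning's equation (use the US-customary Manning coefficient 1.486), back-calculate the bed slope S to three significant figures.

A = z·y² = 2.7×7.41² = 148.3 ft²
P = 2y√(1+z²) = 2×7.41×√(1+2.7²) = 42.67 ft
R = A/P = 148.3/42.67 = 3.474 ft
S = (Q·n / (1.486·A·R^(2/3)))² = (685×0.027 / (1.486×148.3×2.294))² = 0.001339

0.00134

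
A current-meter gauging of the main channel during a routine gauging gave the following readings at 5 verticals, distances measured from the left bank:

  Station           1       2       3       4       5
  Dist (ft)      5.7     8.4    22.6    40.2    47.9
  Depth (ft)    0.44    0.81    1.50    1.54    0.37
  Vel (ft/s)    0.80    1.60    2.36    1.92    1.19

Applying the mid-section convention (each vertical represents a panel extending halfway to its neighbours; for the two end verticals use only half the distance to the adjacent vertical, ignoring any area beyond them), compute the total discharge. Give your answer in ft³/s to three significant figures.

w_1 = (8.4 − 5.7)/2 = 1.35 ft; q_1 = 0.80 × 0.44 × 1.35 = 0.4752 ft³/s
w_2 = (22.6 − 5.7)/2 = 8.45 ft; q_2 = 1.60 × 0.81 × 8.45 = 10.95 ft³/s
w_3 = (40.2 − 8.4)/2 = 15.9 ft; q_3 = 2.36 × 1.50 × 15.9 = 56.29 ft³/s
w_4 = (47.9 − 22.6)/2 = 12.65 ft; q_4 = 1.92 × 1.54 × 12.65 = 37.40 ft³/s
w_5 = (47.9 − 40.2)/2 = 3.85 ft; q_5 = 1.19 × 0.37 × 3.85 = 1.695 ft³/s
Q = Σ qᵢ = 106.8 ft³/s

107 ft³/s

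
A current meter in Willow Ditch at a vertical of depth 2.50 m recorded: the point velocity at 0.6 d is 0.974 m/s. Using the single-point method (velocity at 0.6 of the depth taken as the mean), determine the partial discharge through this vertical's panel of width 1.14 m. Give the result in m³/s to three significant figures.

2.78 m³/s

v̄ = v₀.₆ = 0.974 m/s
q = v̄ × d × w = 0.9740 × 2.50 × 1.14 = 2.776 m³/s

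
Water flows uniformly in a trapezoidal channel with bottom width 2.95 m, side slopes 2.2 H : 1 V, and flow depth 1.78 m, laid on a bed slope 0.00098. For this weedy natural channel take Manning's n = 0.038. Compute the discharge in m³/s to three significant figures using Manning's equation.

10.5 m³/s

A = (b + z·y)·y = (2.95 + 2.2×1.78)×1.78 = 12.22 m²
P = b + 2y√(1+z²) = 2.95 + 2×1.78×√(1+2.2²) = 11.55 m
R = A/P = 12.22/11.55 = 1.058 m
Q = (1/n)·A·R^(2/3)·S^(1/2) = (1/0.038) × 12.22 × 1.058^(2/3) × 0.00098^(1/2) = 10.45 m³/s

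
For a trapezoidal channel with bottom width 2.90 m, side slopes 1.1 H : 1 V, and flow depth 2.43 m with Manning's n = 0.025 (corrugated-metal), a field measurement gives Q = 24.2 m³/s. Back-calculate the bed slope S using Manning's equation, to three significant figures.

A = (b + z·y)·y = (2.90 + 1.1×2.43)×2.43 = 13.54 m²
P = b + 2y√(1+z²) = 2.90 + 2×2.43×√(1+1.1²) = 10.12 m
R = A/P = 13.54/10.12 = 1.338 m
S = (Q·n / (1·A·R^(2/3)))² = (24.2×0.025 / (1×13.54×1.214))² = 0.001354

0.00135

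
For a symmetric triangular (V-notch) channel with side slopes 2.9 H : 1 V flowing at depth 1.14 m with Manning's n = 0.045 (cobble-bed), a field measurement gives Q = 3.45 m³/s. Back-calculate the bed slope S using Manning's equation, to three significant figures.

0.00387

A = z·y² = 2.9×1.14² = 3.769 m²
P = 2y√(1+z²) = 2×1.14×√(1+2.9²) = 6.994 m
R = A/P = 3.769/6.994 = 0.5389 m
S = (Q·n / (1·A·R^(2/3)))² = (3.45×0.045 / (1×3.769×0.6622))² = 0.003870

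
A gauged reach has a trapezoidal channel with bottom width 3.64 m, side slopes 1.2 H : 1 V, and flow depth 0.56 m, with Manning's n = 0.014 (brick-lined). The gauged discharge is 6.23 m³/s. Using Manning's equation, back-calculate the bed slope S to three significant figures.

A = (b + z·y)·y = (3.64 + 1.2×0.56)×0.56 = 2.415 m²
P = b + 2y√(1+z²) = 3.64 + 2×0.56×√(1+1.2²) = 5.389 m
R = A/P = 2.415/5.389 = 0.4480 m
S = (Q·n / (1·A·R^(2/3)))² = (6.23×0.014 / (1×2.415×0.5855))² = 0.003805

0.00381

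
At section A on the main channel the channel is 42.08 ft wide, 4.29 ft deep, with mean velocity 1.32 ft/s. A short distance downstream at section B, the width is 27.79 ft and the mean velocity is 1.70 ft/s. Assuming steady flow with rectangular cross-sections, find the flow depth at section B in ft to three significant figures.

5.04 ft

Q = A₁V₁ = (42.08×4.29) × 1.32 = 238.3 ft³/s
d₂ = Q/(b₂ V₂) = 238.3/(27.79×1.70) = 5.044 ft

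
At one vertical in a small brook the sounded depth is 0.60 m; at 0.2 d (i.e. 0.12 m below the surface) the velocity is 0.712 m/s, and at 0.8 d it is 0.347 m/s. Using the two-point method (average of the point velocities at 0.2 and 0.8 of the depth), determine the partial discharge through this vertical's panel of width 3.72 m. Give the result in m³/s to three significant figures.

v̄ = (0.712 + 0.347) / 2 = 0.5295 m/s
q = v̄ × d × w = 0.5295 × 0.60 × 3.72 = 1.182 m³/s

1.18 m³/s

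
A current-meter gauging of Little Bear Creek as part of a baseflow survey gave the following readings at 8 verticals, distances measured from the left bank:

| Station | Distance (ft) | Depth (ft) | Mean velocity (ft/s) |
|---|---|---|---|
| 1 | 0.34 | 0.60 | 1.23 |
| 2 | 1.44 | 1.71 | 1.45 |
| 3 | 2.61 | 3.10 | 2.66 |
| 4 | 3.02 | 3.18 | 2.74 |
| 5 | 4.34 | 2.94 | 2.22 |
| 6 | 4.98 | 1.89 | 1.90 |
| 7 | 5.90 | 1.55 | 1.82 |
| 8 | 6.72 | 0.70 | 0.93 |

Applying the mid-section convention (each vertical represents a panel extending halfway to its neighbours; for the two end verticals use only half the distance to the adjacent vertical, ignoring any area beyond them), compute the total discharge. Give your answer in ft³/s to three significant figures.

w_1 = (1.44 − 0.34)/2 = 0.55 ft; q_1 = 1.23 × 0.60 × 0.55 = 0.4059 ft³/s
w_2 = (2.61 − 0.34)/2 = 1.135 ft; q_2 = 1.45 × 1.71 × 1.135 = 2.814 ft³/s
w_3 = (3.02 − 1.44)/2 = 0.79 ft; q_3 = 2.66 × 3.10 × 0.79 = 6.514 ft³/s
w_4 = (4.34 − 2.61)/2 = 0.865 ft; q_4 = 2.74 × 3.18 × 0.865 = 7.537 ft³/s
w_5 = (4.98 − 3.02)/2 = 0.98 ft; q_5 = 2.22 × 2.94 × 0.98 = 6.396 ft³/s
w_6 = (5.90 − 4.34)/2 = 0.78 ft; q_6 = 1.90 × 1.89 × 0.78 = 2.801 ft³/s
w_7 = (6.72 − 4.98)/2 = 0.87 ft; q_7 = 1.82 × 1.55 × 0.87 = 2.454 ft³/s
w_8 = (6.72 − 5.90)/2 = 0.41 ft; q_8 = 0.93 × 0.70 × 0.41 = 0.2669 ft³/s
Q = Σ qᵢ = 29.19 ft³/s

29.2 ft³/s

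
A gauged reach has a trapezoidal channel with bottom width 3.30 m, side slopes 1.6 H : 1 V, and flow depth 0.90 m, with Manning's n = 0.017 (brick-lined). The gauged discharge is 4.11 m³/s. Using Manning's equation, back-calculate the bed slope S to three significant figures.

0.000489

A = (b + z·y)·y = (3.30 + 1.6×0.90)×0.90 = 4.266 m²
P = b + 2y√(1+z²) = 3.30 + 2×0.90×√(1+1.6²) = 6.696 m
R = A/P = 4.266/6.696 = 0.6371 m
S = (Q·n / (1·A·R^(2/3)))² = (4.11×0.017 / (1×4.266×0.7404))² = 0.0004893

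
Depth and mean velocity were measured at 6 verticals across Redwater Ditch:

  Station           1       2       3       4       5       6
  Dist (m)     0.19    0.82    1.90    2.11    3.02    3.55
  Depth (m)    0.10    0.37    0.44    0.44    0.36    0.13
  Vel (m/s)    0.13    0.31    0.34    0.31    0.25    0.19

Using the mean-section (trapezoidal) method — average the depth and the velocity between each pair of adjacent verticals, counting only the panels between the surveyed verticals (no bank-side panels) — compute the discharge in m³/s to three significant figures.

Panel 1-2: Δb = 0.63 m, d̄ = (0.10+0.37)/2 = 0.235, v̄ = (0.13+0.31)/2 = 0.22 → q = 0.63×0.235×0.22 = 0.03257 m³/s
Panel 2-3: Δb = 1.08 m, d̄ = (0.37+0.44)/2 = 0.405, v̄ = (0.31+0.34)/2 = 0.325 → q = 1.08×0.405×0.325 = 0.1422 m³/s
Panel 3-4: Δb = 0.21 m, d̄ = (0.44+0.44)/2 = 0.44, v̄ = (0.34+0.31)/2 = 0.325 → q = 0.21×0.44×0.325 = 0.03003 m³/s
Panel 4-5: Δb = 0.91 m, d̄ = (0.44+0.36)/2 = 0.4, v̄ = (0.31+0.25)/2 = 0.28 → q = 0.91×0.4×0.28 = 0.1019 m³/s
Panel 5-6: Δb = 0.53 m, d̄ = (0.36+0.13)/2 = 0.245, v̄ = (0.25+0.19)/2 = 0.22 → q = 0.53×0.245×0.22 = 0.02857 m³/s
Q = Σ q = 0.3352 m³/s

0.335 m³/s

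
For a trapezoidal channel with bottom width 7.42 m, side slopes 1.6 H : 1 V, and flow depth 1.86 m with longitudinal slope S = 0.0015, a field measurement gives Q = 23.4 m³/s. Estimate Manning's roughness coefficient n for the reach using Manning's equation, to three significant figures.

0.0389

A = (b + z·y)·y = (7.42 + 1.6×1.86)×1.86 = 19.34 m²
P = b + 2y√(1+z²) = 7.42 + 2×1.86×√(1+1.6²) = 14.44 m
R = A/P = 19.34/14.44 = 1.339 m
n = (1/Q)·A·R^(2/3)·S^(1/2) = (1/23.4) × 19.34 × 1.215 × 0.03873 = 0.03888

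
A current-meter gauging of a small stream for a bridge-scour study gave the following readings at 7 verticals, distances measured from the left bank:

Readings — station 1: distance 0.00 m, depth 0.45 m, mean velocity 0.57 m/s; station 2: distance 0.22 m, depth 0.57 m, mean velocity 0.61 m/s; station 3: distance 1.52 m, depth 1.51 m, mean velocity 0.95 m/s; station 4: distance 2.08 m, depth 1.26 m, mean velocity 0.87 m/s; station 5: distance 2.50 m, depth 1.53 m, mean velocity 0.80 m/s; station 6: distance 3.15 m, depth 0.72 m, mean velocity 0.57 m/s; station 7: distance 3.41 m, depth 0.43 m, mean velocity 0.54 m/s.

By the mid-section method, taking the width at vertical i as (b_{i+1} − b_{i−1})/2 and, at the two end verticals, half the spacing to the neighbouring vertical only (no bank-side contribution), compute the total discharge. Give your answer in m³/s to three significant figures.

3.04 m³/s

w_1 = (0.22 − 0.00)/2 = 0.11 m; q_1 = 0.57 × 0.45 × 0.11 = 0.02822 m³/s
w_2 = (1.52 − 0.00)/2 = 0.76 m; q_2 = 0.61 × 0.57 × 0.76 = 0.2643 m³/s
w_3 = (2.08 − 0.22)/2 = 0.93 m; q_3 = 0.95 × 1.51 × 0.93 = 1.334 m³/s
w_4 = (2.50 − 1.52)/2 = 0.49 m; q_4 = 0.87 × 1.26 × 0.49 = 0.5371 m³/s
w_5 = (3.15 − 2.08)/2 = 0.535 m; q_5 = 0.80 × 1.53 × 0.535 = 0.6548 m³/s
w_6 = (3.41 − 2.50)/2 = 0.455 m; q_6 = 0.57 × 0.72 × 0.455 = 0.1867 m³/s
w_7 = (3.41 − 3.15)/2 = 0.13 m; q_7 = 0.54 × 0.43 × 0.13 = 0.03019 m³/s
Q = Σ qᵢ = 3.035 m³/s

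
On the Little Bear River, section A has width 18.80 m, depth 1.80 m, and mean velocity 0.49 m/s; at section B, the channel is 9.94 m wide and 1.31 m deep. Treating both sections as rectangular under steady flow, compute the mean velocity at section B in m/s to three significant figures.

Q = A₁V₁ = (18.80×1.80) × 0.49 = 16.58 m³/s
A₂ = 9.94 × 1.31 = 13.02 m²
V₂ = Q/A₂ = 16.58/13.02 = 1.273 m/s

1.27 m/s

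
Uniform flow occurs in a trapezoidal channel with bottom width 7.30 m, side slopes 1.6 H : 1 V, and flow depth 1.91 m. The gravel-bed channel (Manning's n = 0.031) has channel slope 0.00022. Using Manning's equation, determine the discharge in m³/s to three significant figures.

A = (b + z·y)·y = (7.30 + 1.6×1.91)×1.91 = 19.78 m²
P = b + 2y√(1+z²) = 7.30 + 2×1.91×√(1+1.6²) = 14.51 m
R = A/P = 19.78/14.51 = 1.363 m
Q = (1/n)·A·R^(2/3)·S^(1/2) = (1/0.031) × 19.78 × 1.363^(2/3) × 0.00022^(1/2) = 11.64 m³/s

11.6 m³/s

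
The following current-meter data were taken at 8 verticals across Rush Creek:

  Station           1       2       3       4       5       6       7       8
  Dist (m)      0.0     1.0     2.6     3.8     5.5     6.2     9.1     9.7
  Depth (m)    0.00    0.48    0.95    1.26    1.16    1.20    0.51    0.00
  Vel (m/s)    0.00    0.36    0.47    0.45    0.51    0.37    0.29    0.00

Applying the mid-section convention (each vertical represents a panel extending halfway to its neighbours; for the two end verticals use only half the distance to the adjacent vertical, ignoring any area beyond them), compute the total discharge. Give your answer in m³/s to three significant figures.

w_2 = (2.6 − 0.0)/2 = 1.3 m; q_2 = 0.36 × 0.48 × 1.3 = 0.2246 m³/s
w_3 = (3.8 − 1.0)/2 = 1.4 m; q_3 = 0.47 × 0.95 × 1.4 = 0.6251 m³/s
w_4 = (5.5 − 2.6)/2 = 1.45 m; q_4 = 0.45 × 1.26 × 1.45 = 0.8222 m³/s
w_5 = (6.2 − 3.8)/2 = 1.2 m; q_5 = 0.51 × 1.16 × 1.2 = 0.7099 m³/s
w_6 = (9.1 − 5.5)/2 = 1.8 m; q_6 = 0.37 × 1.20 × 1.8 = 0.7992 m³/s
w_7 = (9.7 − 6.2)/2 = 1.75 m; q_7 = 0.29 × 0.51 × 1.75 = 0.2588 m³/s
Stations 1, 8 contribute zero (depth or velocity is 0).
Q = Σ qᵢ = 3.440 m³/s

3.44 m³/s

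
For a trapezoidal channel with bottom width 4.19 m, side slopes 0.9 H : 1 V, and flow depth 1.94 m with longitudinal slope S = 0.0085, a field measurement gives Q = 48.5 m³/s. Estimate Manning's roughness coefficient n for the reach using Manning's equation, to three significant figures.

0.0250

A = (b + z·y)·y = (4.19 + 0.9×1.94)×1.94 = 11.52 m²
P = b + 2y√(1+z²) = 4.19 + 2×1.94×√(1+0.9²) = 9.410 m
R = A/P = 11.52/9.410 = 1.224 m
n = (1/Q)·A·R^(2/3)·S^(1/2) = (1/48.5) × 11.52 × 1.144 × 0.09220 = 0.02505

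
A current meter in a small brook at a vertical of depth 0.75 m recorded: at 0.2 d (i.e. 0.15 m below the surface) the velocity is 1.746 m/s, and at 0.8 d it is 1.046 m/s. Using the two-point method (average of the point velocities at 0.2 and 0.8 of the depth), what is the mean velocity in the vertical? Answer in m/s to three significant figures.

1.40 m/s

v̄ = (1.746 + 1.046) / 2 = 1.396 m/s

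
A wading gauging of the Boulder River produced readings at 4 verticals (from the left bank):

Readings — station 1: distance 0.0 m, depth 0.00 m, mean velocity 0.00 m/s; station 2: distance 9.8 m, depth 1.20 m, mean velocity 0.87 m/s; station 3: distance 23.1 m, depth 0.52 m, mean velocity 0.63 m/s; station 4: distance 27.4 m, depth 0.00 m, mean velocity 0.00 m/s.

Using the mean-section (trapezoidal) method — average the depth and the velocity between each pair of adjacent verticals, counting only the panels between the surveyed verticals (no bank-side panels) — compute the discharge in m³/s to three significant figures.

Panel 1-2: Δb = 9.8 m, d̄ = (0.00+1.20)/2 = 0.6, v̄ = (0.00+0.87)/2 = 0.435 → q = 9.8×0.6×0.435 = 2.558 m³/s
Panel 2-3: Δb = 13.3 m, d̄ = (1.20+0.52)/2 = 0.86, v̄ = (0.87+0.63)/2 = 0.75 → q = 13.3×0.86×0.75 = 8.579 m³/s
Panel 3-4: Δb = 4.3 m, d̄ = (0.52+0.00)/2 = 0.26, v̄ = (0.63+0.00)/2 = 0.315 → q = 4.3×0.26×0.315 = 0.3522 m³/s
Q = Σ q = 11.49 m³/s

11.5 m³/s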